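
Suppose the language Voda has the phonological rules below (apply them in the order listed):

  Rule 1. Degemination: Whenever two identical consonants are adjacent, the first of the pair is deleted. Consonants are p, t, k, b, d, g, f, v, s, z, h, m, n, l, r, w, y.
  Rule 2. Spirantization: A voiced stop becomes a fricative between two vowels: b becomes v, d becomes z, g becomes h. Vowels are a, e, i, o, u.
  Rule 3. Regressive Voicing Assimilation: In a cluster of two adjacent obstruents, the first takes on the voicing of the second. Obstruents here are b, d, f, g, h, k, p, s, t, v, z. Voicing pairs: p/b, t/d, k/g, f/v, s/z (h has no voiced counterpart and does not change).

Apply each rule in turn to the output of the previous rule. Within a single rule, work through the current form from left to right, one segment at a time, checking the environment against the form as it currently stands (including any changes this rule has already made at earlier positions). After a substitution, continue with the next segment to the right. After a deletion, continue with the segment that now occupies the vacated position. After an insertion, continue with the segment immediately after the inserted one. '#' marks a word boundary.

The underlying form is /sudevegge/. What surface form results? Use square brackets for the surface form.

[suzevehe]

Rule 1 Degemination: [sudevegge] → [sudevege]
Rule 2 Spirantization: [sudevege] → [suzevehe]
Rule 3 Regressive Voicing Assimilation: no change — [suzevehe]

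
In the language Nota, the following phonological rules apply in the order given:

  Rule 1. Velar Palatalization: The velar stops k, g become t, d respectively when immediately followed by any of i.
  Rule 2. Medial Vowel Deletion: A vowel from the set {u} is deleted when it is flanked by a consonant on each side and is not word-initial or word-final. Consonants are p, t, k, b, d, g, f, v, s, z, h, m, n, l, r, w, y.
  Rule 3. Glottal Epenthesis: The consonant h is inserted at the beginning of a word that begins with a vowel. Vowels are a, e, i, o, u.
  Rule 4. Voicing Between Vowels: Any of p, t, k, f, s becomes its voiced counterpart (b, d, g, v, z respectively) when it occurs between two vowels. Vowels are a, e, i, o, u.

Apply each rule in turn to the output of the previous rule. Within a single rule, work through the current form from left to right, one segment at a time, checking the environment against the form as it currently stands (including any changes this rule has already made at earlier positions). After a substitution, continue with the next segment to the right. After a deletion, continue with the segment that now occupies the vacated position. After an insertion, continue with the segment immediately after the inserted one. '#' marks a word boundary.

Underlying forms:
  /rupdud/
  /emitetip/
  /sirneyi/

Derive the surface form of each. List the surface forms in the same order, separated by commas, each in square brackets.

[rpdd], [hemidedip], [sirneyi]

/rupdud/:
  Rule 1 Velar Palatalization: no change — [rupdud]
  Rule 2 Medial Vowel Deletion: [rupdud] → [rpdd]
  Rule 3 Glottal Epenthesis: no change — [rpdd]
  Rule 4 Voicing Between Vowels: no change — [rpdd]
/emitetip/:
  Rule 1 Velar Palatalization: no change — [emitetip]
  Rule 2 Medial Vowel Deletion: no change — [emitetip]
  Rule 3 Glottal Epenthesis: [emitetip] → [hemitetip]
  Rule 4 Voicing Between Vowels: [hemitetip] → [hemidedip]
/sirneyi/:
  Rule 1 Velar Palatalization: no change — [sirneyi]
  Rule 2 Medial Vowel Deletion: no change — [sirneyi]
  Rule 3 Glottal Epenthesis: no change — [sirneyi]
  Rule 4 Voicing Between Vowels: no change — [sirneyi]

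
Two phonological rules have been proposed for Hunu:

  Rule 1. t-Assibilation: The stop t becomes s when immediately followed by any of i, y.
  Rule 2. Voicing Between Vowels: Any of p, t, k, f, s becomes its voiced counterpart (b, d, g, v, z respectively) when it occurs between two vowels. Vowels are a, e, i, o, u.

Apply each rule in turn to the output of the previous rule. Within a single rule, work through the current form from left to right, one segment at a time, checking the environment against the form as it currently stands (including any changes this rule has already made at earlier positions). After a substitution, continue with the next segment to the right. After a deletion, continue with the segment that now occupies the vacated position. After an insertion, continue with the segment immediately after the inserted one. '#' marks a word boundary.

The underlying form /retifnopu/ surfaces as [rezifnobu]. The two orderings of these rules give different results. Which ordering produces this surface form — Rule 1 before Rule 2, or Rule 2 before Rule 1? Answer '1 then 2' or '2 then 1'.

Order 1 then 2:
  1 t-Assibilation: [retifnopu] → [resifnopu]
  2 Voicing Between Vowels: [resifnopu] → [rezifnobu]
  result: [rezifnobu]
Order 2 then 1:
  2 Voicing Between Vowels: [retifnopu] → [redifnobu]
  1 t-Assibilation: no change — [redifnobu]
  result: [redifnobu]

1 then 2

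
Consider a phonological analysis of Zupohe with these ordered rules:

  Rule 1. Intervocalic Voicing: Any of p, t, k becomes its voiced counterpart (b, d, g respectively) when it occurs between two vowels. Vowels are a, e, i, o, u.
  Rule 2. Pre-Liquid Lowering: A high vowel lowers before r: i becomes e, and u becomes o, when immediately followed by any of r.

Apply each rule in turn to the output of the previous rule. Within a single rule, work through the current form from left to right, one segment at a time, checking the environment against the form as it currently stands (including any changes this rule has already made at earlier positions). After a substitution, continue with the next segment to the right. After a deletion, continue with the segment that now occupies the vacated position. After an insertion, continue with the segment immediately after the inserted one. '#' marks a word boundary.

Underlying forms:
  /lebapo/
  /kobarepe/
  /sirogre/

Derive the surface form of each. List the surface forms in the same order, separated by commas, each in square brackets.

/lebapo/:
  Rule 1 Intervocalic Voicing: [lebapo] → [lebabo]
  Rule 2 Pre-Liquid Lowering: no change — [lebabo]
/kobarepe/:
  Rule 1 Intervocalic Voicing: [kobarepe] → [kobarebe]
  Rule 2 Pre-Liquid Lowering: no change — [kobarebe]
/sirogre/:
  Rule 1 Intervocalic Voicing: no change — [sirogre]
  Rule 2 Pre-Liquid Lowering: [sirogre] → [serogre]

[lebabo], [kobarebe], [serogre]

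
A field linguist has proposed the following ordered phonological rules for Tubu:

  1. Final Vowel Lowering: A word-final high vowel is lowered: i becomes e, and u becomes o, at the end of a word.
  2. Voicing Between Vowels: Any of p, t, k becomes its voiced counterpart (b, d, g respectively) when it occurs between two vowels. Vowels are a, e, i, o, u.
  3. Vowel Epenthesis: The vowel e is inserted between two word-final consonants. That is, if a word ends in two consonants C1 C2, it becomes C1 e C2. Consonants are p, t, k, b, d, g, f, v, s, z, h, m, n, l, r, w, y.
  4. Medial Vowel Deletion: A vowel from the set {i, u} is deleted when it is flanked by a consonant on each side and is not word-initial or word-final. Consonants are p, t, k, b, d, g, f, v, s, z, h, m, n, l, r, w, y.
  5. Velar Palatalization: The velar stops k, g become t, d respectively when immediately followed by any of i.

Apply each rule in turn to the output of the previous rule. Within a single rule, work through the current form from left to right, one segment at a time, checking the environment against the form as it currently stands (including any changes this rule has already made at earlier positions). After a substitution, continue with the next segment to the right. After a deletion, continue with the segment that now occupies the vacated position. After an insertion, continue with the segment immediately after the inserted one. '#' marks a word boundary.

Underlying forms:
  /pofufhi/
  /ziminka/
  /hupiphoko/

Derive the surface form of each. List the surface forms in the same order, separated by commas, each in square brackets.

/pofufhi/:
  1 Final Vowel Lowering: [pofufhi] → [pofufhe]
  2 Voicing Between Vowels: no change — [pofufhe]
  3 Vowel Epenthesis: no change — [pofufhe]
  4 Medial Vowel Deletion: [pofufhe] → [poffhe]
  5 Velar Palatalization: no change — [poffhe]
/ziminka/:
  1 Final Vowel Lowering: no change — [ziminka]
  2 Voicing Between Vowels: no change — [ziminka]
  3 Vowel Epenthesis: no change — [ziminka]
  4 Medial Vowel Deletion: [ziminka] → [zmnka]
  5 Velar Palatalization: no change — [zmnka]
/hupiphoko/:
  1 Final Vowel Lowering: no change — [hupiphoko]
  2 Voicing Between Vowels: [hupiphoko] → [hubiphogo]
  3 Vowel Epenthesis: no change — [hubiphogo]
  4 Medial Vowel Deletion: [hubiphogo] → [hbphogo]
  5 Velar Palatalization: no change — [hbphogo]

[poffhe], [zmnka], [hbphogo]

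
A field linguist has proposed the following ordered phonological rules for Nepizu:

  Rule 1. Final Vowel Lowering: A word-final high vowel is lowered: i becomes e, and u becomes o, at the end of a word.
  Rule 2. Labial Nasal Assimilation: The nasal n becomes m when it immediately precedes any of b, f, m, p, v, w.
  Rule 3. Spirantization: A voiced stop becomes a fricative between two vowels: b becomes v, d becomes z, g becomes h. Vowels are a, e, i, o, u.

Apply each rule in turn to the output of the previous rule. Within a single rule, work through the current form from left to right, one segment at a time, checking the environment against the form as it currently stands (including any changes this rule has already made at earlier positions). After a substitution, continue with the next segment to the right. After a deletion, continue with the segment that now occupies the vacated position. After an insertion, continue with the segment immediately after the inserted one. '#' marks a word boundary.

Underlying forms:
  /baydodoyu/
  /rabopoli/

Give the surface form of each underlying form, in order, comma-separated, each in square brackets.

/baydodoyu/:
  Rule 1 Final Vowel Lowering: [baydodoyu] → [baydodoyo]
  Rule 2 Labial Nasal Assimilation: no change — [baydodoyo]
  Rule 3 Spirantization: [baydodoyo] → [baydozoyo]
/rabopoli/:
  Rule 1 Final Vowel Lowering: [rabopoli] → [rabopole]
  Rule 2 Labial Nasal Assimilation: no change — [rabopole]
  Rule 3 Spirantization: [rabopole] → [ravopole]

[baydozoyo], [ravopole]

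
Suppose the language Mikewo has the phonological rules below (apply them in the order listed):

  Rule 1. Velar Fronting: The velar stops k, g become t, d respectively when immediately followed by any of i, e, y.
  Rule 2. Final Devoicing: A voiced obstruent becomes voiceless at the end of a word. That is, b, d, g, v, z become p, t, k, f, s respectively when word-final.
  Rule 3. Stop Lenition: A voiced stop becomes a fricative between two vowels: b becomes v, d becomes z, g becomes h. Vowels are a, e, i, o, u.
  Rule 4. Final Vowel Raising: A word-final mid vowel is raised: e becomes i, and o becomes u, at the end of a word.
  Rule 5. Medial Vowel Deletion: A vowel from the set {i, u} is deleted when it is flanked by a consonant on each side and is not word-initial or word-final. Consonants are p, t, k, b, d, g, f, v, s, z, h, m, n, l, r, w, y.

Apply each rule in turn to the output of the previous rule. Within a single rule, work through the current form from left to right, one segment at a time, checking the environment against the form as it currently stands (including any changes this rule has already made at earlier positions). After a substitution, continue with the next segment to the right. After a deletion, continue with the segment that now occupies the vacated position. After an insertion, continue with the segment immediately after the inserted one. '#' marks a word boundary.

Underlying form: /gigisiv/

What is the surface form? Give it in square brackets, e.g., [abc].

[dzsf]

Rule 1 Velar Fronting: [gigisiv] → [didisiv]
Rule 2 Final Devoicing: [didisiv] → [didisif]
Rule 3 Stop Lenition: [didisif] → [dizisif]
Rule 4 Final Vowel Raising: no change — [dizisif]
Rule 5 Medial Vowel Deletion: [dizisif] → [dzsf]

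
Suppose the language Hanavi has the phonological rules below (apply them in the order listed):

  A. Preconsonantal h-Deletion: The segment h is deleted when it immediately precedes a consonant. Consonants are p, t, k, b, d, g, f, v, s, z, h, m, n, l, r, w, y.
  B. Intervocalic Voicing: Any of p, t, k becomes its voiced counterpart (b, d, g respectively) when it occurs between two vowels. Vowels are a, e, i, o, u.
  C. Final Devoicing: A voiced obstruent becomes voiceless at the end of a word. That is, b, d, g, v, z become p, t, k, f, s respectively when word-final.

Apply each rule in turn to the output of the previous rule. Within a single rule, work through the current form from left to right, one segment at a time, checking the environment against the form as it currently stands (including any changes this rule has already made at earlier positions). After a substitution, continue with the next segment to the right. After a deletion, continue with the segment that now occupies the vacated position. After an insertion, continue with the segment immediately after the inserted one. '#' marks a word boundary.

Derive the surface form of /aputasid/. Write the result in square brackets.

A Preconsonantal h-Deletion: no change — [aputasid]
B Intervocalic Voicing: [aputasid] → [abudasid]
C Final Devoicing: [abudasid] → [abudasit]

[abudasit]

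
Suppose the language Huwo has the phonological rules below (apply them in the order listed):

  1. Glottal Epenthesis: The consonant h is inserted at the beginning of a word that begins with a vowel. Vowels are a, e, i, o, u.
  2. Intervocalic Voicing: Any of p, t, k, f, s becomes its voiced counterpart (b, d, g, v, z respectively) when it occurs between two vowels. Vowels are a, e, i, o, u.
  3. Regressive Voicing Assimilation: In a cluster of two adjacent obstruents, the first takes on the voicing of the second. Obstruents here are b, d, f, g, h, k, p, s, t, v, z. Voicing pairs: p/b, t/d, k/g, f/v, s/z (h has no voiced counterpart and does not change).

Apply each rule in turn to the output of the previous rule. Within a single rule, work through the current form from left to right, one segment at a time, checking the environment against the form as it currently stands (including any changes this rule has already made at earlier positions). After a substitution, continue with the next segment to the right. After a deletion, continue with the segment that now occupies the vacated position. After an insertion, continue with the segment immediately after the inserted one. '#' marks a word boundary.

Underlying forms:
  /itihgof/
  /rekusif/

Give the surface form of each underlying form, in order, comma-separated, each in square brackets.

[hidihgof], [reguzif]

/itihgof/:
  1 Glottal Epenthesis: [itihgof] → [hitihgof]
  2 Intervocalic Voicing: [hitihgof] → [hidihgof]
  3 Regressive Voicing Assimilation: no change — [hidihgof]
/rekusif/:
  1 Glottal Epenthesis: no change — [rekusif]
  2 Intervocalic Voicing: [rekusif] → [reguzif]
  3 Regressive Voicing Assimilation: no change — [reguzif]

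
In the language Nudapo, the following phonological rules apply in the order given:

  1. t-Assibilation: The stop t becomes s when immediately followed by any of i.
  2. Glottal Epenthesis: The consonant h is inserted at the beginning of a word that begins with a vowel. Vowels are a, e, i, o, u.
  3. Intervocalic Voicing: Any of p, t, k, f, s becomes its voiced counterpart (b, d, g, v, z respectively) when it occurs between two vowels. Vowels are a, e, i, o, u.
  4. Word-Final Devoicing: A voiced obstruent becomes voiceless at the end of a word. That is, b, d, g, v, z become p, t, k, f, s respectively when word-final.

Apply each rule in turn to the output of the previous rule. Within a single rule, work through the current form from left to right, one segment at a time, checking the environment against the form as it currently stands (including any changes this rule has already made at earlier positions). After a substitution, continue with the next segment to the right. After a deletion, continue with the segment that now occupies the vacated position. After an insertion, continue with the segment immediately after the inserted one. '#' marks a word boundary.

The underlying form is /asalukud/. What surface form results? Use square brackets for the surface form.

1 t-Assibilation: no change — [asalukud]
2 Glottal Epenthesis: [asalukud] → [hasalukud]
3 Intervocalic Voicing: [hasalukud] → [hazalugud]
4 Word-Final Devoicing: [hazalugud] → [hazalugut]

[hazalugut]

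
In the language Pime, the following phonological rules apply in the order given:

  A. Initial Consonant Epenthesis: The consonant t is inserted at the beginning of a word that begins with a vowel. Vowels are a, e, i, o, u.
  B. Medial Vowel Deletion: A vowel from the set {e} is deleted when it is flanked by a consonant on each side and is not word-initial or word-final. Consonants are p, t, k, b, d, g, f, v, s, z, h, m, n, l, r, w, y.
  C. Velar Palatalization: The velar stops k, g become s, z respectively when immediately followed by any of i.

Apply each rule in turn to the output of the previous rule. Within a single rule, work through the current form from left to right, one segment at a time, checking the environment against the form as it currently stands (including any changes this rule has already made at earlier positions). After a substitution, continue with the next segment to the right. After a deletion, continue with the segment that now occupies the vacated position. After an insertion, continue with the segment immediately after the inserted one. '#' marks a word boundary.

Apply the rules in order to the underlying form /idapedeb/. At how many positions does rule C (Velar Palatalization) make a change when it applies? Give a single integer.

A Initial Consonant Epenthesis: [idapedeb] → [tidapedeb]
B Medial Vowel Deletion: [tidapedeb] → [tidapdb]
C Velar Palatalization: no change — [tidapdb]
Rule C changed 0 position(s).

0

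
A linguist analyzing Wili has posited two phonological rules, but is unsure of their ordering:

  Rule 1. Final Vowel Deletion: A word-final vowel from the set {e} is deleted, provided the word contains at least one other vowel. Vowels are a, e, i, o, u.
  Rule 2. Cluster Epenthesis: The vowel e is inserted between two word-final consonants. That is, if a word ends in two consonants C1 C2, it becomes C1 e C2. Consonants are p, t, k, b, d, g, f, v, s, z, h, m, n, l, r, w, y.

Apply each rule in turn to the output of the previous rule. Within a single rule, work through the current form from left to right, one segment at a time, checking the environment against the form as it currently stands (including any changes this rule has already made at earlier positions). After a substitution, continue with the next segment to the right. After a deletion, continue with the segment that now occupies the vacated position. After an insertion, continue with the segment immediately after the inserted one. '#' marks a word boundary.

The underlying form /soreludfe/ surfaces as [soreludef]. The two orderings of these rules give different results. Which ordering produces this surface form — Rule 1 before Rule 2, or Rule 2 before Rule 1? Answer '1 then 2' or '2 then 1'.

Order 1 then 2:
  1 Final Vowel Deletion: [soreludfe] → [soreludf]
  2 Cluster Epenthesis: [soreludf] → [soreludef]
  result: [soreludef]
Order 2 then 1:
  2 Cluster Epenthesis: no change — [soreludfe]
  1 Final Vowel Deletion: [soreludfe] → [soreludf]
  result: [soreludf]

1 then 2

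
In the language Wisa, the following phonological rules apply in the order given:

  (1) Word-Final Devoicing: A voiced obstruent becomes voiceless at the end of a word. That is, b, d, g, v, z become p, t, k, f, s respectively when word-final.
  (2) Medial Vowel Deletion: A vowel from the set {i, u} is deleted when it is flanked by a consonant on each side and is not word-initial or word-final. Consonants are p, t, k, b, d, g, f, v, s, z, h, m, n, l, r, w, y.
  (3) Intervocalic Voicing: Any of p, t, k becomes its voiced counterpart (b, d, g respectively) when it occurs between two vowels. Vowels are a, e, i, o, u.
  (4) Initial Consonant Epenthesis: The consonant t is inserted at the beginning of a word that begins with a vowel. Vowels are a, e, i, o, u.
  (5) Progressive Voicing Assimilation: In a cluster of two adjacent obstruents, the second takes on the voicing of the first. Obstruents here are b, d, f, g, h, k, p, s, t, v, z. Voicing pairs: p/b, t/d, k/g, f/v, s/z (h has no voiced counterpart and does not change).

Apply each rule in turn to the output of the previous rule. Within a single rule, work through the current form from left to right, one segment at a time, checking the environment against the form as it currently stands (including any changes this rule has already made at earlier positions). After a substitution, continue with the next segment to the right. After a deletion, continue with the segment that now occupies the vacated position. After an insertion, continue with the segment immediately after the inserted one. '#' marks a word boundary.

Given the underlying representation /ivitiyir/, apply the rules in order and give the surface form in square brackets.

(1) Word-Final Devoicing: no change — [ivitiyir]
(2) Medial Vowel Deletion: [ivitiyir] → [ivtyr]
(3) Intervocalic Voicing: no change — [ivtyr]
(4) Initial Consonant Epenthesis: [ivtyr] → [tivtyr]
(5) Progressive Voicing Assimilation: [tivtyr] → [tivdyr]

[tivdyr]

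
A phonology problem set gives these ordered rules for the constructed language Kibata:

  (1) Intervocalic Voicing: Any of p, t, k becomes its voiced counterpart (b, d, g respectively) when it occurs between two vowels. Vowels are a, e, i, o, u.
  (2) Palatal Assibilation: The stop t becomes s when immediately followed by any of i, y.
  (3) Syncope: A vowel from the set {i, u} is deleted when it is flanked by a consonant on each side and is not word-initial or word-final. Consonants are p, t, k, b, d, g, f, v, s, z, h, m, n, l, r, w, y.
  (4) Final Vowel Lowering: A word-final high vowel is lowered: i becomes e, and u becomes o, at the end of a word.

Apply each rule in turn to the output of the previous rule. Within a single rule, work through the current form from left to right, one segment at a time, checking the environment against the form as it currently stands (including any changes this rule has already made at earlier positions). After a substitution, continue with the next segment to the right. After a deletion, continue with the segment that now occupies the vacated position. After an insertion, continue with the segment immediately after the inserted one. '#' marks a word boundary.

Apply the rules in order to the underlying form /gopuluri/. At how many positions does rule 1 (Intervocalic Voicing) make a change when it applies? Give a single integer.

(1) Intervocalic Voicing: [gopuluri] → [gobuluri]
(2) Palatal Assibilation: no change — [gobuluri]
(3) Syncope: [gobuluri] → [goblri]
(4) Final Vowel Lowering: [goblri] → [goblre]
Rule 1 changed 1 position(s).

1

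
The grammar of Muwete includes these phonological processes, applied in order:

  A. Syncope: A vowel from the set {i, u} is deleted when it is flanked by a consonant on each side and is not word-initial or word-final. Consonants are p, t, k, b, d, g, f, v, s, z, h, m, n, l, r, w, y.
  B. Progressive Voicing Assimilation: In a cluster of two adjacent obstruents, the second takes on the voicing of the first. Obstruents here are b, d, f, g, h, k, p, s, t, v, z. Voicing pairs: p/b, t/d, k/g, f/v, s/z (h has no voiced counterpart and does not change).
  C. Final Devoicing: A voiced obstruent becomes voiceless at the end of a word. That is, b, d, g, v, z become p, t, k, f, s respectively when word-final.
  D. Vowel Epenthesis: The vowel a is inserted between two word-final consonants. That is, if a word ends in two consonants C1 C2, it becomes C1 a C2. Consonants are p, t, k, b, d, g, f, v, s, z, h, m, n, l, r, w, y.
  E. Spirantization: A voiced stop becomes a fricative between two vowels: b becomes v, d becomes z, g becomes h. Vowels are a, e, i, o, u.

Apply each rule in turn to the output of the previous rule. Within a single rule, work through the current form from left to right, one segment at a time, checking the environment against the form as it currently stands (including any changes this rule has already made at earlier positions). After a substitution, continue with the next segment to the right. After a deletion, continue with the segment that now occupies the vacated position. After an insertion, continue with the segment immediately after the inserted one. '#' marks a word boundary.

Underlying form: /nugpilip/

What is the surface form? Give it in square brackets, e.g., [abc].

A Syncope: [nugpilip] → [ngplp]
B Progressive Voicing Assimilation: [ngplp] → [ngblp]
C Final Devoicing: no change — [ngblp]
D Vowel Epenthesis: [ngblp] → [ngblap]
E Spirantization: no change — [ngblap]

[ngblap]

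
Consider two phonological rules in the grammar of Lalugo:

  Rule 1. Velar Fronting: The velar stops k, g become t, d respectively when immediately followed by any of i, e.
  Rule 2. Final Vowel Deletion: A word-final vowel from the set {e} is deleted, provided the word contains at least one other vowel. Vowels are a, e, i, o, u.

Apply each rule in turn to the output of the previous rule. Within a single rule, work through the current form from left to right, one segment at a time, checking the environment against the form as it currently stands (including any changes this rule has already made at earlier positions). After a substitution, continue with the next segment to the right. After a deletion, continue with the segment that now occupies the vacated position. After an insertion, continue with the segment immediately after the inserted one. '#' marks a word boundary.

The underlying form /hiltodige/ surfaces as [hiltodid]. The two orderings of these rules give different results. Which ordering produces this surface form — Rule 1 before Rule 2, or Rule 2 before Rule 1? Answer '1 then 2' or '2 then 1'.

1 then 2

Order 1 then 2:
  1 Velar Fronting: [hiltodige] → [hiltodide]
  2 Final Vowel Deletion: [hiltodide] → [hiltodid]
  result: [hiltodid]
Order 2 then 1:
  2 Final Vowel Deletion: [hiltodige] → [hiltodig]
  1 Velar Fronting: no change — [hiltodig]
  result: [hiltodig]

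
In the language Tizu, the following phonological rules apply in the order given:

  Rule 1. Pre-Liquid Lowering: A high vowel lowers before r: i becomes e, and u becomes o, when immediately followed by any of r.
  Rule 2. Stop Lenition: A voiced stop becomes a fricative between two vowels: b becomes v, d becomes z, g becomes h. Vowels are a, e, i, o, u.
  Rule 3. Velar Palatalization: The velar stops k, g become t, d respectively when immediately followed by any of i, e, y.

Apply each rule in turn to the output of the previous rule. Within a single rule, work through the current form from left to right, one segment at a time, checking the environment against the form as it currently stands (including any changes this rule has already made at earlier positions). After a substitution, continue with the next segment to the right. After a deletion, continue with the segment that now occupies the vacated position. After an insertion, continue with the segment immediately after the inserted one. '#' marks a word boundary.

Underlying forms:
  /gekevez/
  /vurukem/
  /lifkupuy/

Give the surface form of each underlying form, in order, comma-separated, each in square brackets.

[detevez], [vorutem], [lifkupuy]

/gekevez/:
  Rule 1 Pre-Liquid Lowering: no change — [gekevez]
  Rule 2 Stop Lenition: no change — [gekevez]
  Rule 3 Velar Palatalization: [gekevez] → [detevez]
/vurukem/:
  Rule 1 Pre-Liquid Lowering: [vurukem] → [vorukem]
  Rule 2 Stop Lenition: no change — [vorukem]
  Rule 3 Velar Palatalization: [vorukem] → [vorutem]
/lifkupuy/:
  Rule 1 Pre-Liquid Lowering: no change — [lifkupuy]
  Rule 2 Stop Lenition: no change — [lifkupuy]
  Rule 3 Velar Palatalization: no change — [lifkupuy]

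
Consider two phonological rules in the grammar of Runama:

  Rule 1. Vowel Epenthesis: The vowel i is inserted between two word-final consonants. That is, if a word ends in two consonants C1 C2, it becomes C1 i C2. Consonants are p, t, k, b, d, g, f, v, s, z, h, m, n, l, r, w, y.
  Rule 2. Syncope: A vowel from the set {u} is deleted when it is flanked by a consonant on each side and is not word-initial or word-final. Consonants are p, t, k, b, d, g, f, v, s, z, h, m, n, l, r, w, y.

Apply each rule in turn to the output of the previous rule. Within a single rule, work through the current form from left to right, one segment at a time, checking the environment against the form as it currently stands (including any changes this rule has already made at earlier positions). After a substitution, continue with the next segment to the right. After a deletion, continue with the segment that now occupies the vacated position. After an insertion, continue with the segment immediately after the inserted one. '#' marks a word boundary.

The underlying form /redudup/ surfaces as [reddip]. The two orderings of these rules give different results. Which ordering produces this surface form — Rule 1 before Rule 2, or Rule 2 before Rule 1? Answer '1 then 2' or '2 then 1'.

2 then 1

Order 1 then 2:
  1 Vowel Epenthesis: no change — [redudup]
  2 Syncope: [redudup] → [reddp]
  result: [reddp]
Order 2 then 1:
  2 Syncope: [redudup] → [reddp]
  1 Vowel Epenthesis: [reddp] → [reddip]
  result: [reddip]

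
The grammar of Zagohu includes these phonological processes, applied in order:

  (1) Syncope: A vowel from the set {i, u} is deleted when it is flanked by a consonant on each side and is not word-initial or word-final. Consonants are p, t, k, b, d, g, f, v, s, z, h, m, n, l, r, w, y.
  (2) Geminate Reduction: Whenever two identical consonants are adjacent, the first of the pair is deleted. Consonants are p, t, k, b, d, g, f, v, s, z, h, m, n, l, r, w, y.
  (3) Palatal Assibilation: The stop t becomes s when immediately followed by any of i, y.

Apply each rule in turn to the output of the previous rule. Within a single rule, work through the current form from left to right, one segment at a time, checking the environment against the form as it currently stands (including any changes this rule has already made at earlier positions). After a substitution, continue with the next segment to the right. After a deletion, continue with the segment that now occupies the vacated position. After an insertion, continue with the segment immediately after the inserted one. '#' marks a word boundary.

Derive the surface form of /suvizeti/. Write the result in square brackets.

(1) Syncope: [suvizeti] → [svzeti]
(2) Geminate Reduction: no change — [svzeti]
(3) Palatal Assibilation: [svzeti] → [svzesi]

[svzesi]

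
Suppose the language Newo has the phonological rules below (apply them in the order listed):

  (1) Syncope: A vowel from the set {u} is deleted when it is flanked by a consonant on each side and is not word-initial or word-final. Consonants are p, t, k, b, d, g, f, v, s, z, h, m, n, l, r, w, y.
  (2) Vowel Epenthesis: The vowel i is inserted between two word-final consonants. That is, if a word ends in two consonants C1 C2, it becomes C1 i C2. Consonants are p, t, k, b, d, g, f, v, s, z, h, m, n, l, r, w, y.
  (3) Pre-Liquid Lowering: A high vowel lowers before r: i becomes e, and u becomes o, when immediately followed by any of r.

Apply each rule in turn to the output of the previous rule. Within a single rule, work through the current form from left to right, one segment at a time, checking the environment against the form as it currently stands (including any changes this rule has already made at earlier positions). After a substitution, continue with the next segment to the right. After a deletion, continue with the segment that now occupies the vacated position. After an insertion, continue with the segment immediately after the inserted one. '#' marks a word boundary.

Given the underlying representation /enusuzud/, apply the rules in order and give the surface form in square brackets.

(1) Syncope: [enusuzud] → [enszd]
(2) Vowel Epenthesis: [enszd] → [enszid]
(3) Pre-Liquid Lowering: no change — [enszid]

[enszid]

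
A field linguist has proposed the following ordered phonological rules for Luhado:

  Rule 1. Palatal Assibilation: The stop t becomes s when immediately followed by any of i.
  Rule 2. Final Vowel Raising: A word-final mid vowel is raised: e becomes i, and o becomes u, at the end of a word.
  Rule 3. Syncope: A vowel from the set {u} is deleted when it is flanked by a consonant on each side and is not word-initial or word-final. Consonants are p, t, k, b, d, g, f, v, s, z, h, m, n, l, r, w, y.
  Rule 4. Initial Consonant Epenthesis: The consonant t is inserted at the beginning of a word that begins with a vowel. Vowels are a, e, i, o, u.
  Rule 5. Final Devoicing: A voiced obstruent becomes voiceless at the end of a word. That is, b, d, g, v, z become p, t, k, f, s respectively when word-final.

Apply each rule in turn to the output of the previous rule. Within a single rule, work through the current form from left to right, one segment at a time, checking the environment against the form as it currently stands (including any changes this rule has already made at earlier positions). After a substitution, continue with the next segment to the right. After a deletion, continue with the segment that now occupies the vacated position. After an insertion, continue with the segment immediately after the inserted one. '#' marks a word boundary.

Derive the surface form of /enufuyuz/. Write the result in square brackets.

[tenfys]

Rule 1 Palatal Assibilation: no change — [enufuyuz]
Rule 2 Final Vowel Raising: no change — [enufuyuz]
Rule 3 Syncope: [enufuyuz] → [enfyz]
Rule 4 Initial Consonant Epenthesis: [enfyz] → [tenfyz]
Rule 5 Final Devoicing: [tenfyz] → [tenfys]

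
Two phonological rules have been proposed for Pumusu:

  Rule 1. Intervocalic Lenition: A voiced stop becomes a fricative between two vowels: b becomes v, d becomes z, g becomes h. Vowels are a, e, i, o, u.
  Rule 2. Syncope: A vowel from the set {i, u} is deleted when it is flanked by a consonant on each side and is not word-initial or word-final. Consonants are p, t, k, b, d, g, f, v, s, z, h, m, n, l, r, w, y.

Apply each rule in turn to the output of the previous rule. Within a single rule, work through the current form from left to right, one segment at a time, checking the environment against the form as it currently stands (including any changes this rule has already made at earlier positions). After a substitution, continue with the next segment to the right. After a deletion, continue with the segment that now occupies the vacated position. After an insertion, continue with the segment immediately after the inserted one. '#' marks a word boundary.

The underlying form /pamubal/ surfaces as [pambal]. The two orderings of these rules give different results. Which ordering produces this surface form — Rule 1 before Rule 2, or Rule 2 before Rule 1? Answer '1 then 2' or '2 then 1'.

2 then 1

Order 1 then 2:
  1 Intervocalic Lenition: [pamubal] → [pamuval]
  2 Syncope: [pamuval] → [pamval]
  result: [pamval]
Order 2 then 1:
  2 Syncope: [pamubal] → [pambal]
  1 Intervocalic Lenition: no change — [pambal]
  result: [pambal]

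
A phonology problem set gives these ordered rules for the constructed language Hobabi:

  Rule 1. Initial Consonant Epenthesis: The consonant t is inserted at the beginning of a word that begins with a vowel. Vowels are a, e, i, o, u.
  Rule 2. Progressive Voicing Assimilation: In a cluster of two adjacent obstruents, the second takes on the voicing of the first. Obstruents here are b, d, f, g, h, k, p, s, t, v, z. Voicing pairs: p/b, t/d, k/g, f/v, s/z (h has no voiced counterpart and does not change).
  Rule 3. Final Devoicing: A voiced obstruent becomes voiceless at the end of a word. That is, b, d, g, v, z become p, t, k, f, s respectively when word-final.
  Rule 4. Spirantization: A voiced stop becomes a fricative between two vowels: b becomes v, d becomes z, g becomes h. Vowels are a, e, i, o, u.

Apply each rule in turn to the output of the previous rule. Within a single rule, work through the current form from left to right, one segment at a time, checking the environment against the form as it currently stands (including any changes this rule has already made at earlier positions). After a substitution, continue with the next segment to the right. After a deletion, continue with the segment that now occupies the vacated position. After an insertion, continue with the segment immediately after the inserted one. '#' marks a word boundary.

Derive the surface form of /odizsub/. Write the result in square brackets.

Rule 1 Initial Consonant Epenthesis: [odizsub] → [todizsub]
Rule 2 Progressive Voicing Assimilation: [todizsub] → [todizzub]
Rule 3 Final Devoicing: [todizzub] → [todizzup]
Rule 4 Spirantization: [todizzup] → [tozizzup]

[tozizzup]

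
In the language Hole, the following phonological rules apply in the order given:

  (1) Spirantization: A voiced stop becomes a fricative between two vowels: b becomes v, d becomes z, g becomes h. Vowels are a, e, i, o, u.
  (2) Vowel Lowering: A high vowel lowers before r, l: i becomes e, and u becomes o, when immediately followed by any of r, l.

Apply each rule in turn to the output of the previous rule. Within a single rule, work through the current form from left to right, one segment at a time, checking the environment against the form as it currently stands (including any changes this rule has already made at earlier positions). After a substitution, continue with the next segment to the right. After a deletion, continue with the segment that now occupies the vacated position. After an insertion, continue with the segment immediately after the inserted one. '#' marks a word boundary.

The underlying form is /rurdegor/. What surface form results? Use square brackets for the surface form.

(1) Spirantization: [rurdegor] → [rurdehor]
(2) Vowel Lowering: [rurdehor] → [rordehor]

[rordehor]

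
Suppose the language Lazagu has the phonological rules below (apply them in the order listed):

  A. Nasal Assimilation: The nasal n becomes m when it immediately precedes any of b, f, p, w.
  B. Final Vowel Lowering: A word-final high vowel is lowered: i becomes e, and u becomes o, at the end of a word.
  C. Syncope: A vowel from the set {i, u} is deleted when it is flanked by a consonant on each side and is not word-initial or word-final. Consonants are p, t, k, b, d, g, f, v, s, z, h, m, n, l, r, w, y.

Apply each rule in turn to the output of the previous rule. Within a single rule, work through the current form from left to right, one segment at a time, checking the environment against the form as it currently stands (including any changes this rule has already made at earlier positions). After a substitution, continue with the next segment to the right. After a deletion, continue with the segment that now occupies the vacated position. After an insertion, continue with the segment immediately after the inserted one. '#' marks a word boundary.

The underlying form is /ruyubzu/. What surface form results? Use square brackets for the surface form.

A Nasal Assimilation: no change — [ruyubzu]
B Final Vowel Lowering: [ruyubzu] → [ruyubzo]
C Syncope: [ruyubzo] → [rybzo]

[rybzo]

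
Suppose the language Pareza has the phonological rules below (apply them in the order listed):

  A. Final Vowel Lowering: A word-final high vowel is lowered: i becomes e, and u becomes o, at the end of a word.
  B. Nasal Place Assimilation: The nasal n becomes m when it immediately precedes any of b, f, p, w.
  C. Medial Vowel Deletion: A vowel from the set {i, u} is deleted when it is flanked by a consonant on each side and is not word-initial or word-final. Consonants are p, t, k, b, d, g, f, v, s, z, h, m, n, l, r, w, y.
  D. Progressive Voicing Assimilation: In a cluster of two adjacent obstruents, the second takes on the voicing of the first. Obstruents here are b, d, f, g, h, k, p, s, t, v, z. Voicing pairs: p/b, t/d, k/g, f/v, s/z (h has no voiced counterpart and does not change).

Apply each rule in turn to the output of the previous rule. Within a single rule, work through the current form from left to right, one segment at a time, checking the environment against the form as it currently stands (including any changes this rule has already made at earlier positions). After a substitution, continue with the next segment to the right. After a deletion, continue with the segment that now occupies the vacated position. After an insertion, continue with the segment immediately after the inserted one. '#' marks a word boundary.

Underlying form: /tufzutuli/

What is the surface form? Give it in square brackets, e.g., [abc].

[tfstle]

A Final Vowel Lowering: [tufzutuli] → [tufzutule]
B Nasal Place Assimilation: no change — [tufzutule]
C Medial Vowel Deletion: [tufzutule] → [tfztle]
D Progressive Voicing Assimilation: [tfztle] → [tfstle]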